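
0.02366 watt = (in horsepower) 3.173e-05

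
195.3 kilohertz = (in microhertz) 1.953e+11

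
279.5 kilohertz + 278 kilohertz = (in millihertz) 5.575e+08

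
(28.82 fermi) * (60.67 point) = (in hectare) 6.168e-20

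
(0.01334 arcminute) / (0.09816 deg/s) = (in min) 3.775e-05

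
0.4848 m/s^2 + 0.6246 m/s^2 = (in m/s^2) 1.109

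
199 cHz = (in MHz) 1.99e-06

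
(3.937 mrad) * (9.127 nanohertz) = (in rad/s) 3.593e-11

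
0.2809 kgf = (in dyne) 2.755e+05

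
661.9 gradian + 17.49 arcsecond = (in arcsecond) 2.145e+06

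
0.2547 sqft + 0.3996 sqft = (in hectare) 6.079e-06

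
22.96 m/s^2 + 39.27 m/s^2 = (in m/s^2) 62.23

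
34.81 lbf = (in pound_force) 34.81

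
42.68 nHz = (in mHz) 4.268e-05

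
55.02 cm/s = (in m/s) 0.5502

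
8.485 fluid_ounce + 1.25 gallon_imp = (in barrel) 0.03732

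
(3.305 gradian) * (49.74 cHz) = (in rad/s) 0.02582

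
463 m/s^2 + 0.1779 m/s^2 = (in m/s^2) 463.2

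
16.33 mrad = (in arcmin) 56.14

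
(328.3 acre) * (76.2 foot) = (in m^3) 3.086e+07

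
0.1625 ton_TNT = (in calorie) 1.625e+08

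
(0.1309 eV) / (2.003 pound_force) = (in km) 2.354e-24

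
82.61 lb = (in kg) 37.47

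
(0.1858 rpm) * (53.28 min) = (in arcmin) 2.138e+05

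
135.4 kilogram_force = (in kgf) 135.4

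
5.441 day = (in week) 0.7773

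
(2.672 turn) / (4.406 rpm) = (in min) 0.6064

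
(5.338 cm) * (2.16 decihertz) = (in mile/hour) 0.02579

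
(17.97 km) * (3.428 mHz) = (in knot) 119.7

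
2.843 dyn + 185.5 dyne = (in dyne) 188.3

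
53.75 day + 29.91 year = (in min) 1.58e+07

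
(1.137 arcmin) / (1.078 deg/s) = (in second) 0.01758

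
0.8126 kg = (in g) 812.6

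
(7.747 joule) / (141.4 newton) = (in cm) 5.479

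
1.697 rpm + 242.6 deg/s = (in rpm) 42.13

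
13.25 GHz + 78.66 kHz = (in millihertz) 1.325e+13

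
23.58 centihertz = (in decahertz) 0.02358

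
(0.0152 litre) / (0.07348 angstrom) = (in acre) 511.2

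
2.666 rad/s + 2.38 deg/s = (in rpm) 25.86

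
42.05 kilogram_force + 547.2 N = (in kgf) 97.85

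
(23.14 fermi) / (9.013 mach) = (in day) 8.727e-23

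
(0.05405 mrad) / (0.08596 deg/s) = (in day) 4.17e-07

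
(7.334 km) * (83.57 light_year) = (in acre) 1.433e+18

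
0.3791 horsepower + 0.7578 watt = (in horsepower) 0.3801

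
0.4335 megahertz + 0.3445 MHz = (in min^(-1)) 4.668e+07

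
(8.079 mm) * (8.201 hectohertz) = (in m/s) 6.626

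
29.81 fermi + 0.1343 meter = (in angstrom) 1.343e+09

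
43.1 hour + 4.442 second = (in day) 1.796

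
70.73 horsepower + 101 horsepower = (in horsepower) 171.7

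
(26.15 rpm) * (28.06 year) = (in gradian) 1.543e+11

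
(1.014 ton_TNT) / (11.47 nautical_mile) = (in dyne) 1.997e+10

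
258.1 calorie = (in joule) 1080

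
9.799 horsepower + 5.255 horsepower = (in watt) 1.123e+04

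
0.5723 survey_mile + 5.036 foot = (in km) 0.9226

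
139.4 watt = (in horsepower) 0.1869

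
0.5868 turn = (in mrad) 3687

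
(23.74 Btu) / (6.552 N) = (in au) 2.555e-08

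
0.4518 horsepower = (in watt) 336.9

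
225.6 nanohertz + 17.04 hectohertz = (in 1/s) 1704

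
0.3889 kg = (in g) 388.9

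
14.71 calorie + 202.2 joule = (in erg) 2.637e+09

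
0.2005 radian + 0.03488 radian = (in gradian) 14.98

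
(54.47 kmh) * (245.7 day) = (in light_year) 3.395e-08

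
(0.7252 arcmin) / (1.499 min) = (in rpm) 2.24e-05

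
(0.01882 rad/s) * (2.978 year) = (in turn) 2.813e+05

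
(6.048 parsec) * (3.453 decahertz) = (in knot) 1.253e+19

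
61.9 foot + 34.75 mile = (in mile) 34.76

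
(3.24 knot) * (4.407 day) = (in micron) 6.347e+11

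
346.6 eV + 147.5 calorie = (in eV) 3.852e+21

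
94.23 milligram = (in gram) 0.09423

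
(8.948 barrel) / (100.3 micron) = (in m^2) 1.418e+04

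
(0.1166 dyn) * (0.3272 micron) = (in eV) 2.381e+06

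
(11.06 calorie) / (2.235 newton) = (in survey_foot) 67.93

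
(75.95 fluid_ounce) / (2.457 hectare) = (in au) 6.111e-19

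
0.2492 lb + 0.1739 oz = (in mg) 1.18e+05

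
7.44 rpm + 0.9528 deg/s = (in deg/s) 45.59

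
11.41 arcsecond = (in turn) 8.804e-06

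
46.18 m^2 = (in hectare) 0.004618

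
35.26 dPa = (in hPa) 0.03526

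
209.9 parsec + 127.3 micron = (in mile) 4.025e+15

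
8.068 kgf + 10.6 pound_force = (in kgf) 12.88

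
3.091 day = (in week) 0.4416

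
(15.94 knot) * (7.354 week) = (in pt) 1.034e+11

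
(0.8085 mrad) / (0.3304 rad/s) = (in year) 7.759e-11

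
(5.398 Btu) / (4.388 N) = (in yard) 1419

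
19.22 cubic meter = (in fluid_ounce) 6.499e+05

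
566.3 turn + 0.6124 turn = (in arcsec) 7.347e+08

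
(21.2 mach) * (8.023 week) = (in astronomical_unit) 0.2341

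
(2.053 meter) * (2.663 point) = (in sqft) 0.02076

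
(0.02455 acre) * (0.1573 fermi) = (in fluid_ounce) 5.284e-10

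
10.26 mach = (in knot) 6791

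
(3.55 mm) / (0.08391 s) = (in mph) 0.09464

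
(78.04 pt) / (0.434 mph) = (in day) 1.642e-06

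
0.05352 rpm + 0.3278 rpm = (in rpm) 0.3813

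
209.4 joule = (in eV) 1.307e+21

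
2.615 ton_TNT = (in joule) 1.094e+10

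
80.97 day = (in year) 0.2218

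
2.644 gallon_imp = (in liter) 12.02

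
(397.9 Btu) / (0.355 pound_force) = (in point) 7.536e+08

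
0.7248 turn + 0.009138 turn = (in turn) 0.7339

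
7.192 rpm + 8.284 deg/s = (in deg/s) 51.44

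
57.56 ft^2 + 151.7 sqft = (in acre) 0.004804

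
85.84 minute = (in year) 0.0001633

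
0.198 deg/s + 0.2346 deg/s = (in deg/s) 0.4326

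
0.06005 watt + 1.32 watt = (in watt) 1.38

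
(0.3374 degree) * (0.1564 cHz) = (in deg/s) 0.0005277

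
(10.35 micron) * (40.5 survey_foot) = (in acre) 3.157e-08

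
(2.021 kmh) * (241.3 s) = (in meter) 135.5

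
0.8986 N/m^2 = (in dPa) 8.986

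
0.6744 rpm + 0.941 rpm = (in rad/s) 0.1692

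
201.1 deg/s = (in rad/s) 3.51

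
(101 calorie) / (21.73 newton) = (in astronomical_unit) 1.3e-10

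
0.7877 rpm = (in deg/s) 4.726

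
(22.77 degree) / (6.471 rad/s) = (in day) 7.108e-07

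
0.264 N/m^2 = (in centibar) 0.000264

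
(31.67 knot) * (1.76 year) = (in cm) 9.043e+10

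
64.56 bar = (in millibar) 6.456e+04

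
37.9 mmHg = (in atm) 0.04987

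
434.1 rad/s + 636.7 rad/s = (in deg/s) 6.135e+04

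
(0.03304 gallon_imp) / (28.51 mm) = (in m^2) 0.005268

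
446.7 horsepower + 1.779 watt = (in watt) 3.331e+05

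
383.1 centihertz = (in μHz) 3.831e+06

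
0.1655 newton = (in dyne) 1.655e+04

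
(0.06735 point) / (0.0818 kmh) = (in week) 1.729e-09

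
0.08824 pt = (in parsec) 1.009e-21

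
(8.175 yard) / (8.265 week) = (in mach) 4.392e-09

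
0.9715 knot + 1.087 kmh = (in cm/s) 80.17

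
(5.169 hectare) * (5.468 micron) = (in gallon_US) 74.67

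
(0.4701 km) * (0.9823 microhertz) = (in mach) 1.356e-06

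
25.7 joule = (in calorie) 6.142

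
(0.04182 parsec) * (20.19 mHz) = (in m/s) 2.605e+13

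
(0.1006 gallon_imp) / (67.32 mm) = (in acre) 1.679e-06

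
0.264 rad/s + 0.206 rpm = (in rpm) 2.727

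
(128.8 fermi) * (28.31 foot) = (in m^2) 1.111e-12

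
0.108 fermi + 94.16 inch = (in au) 1.599e-11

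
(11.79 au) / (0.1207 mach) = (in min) 7.153e+08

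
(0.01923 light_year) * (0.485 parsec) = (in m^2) 2.723e+30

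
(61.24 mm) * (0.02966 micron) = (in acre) 4.488e-13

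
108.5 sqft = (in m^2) 10.08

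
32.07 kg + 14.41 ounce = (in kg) 32.48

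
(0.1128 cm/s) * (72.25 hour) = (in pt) 8.317e+05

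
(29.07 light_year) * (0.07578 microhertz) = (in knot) 4.051e+10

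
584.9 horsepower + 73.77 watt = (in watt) 4.362e+05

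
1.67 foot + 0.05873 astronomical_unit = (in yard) 9.608e+09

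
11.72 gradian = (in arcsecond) 3.797e+04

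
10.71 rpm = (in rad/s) 1.122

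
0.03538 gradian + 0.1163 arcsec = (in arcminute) 1.912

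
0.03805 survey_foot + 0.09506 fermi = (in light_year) 1.226e-18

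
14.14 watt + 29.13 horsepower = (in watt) 2.174e+04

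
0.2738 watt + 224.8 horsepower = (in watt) 1.676e+05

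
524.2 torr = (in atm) 0.6897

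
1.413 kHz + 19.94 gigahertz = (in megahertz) 1.994e+04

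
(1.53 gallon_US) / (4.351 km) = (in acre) 3.289e-10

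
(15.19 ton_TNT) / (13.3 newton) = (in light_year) 5.051e-07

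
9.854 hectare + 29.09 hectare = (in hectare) 38.94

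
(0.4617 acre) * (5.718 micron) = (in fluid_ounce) 361.3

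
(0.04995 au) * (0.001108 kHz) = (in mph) 1.852e+10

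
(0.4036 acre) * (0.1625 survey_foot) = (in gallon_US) 2.137e+04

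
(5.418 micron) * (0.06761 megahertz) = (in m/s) 0.3663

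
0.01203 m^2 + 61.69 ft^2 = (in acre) 0.001419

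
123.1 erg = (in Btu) 1.167e-08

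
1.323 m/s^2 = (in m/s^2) 1.323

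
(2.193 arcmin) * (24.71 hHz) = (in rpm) 15.05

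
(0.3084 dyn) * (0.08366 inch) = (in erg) 0.06553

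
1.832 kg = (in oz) 64.62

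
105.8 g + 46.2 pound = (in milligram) 2.106e+07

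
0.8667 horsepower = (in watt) 646.3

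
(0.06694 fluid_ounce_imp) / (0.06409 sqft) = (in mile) 1.985e-07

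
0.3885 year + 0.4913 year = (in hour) 7707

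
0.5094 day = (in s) 4.401e+04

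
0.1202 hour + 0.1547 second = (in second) 432.9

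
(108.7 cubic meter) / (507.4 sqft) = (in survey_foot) 7.565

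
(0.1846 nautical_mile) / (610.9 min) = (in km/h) 0.03358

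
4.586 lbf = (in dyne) 2.04e+06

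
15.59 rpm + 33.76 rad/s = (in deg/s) 2028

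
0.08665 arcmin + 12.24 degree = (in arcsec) 4.407e+04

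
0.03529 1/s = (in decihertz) 0.3529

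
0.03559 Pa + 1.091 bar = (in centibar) 109.1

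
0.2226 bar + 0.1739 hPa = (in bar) 0.2228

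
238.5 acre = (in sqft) 1.039e+07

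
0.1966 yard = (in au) 1.202e-12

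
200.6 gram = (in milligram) 2.006e+05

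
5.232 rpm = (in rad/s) 0.5479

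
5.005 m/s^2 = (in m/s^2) 5.005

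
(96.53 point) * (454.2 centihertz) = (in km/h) 0.5568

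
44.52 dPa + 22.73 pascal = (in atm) 0.0002683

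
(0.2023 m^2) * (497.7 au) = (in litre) 1.506e+16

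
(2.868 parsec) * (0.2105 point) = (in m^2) 6.572e+12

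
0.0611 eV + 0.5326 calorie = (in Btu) 0.002112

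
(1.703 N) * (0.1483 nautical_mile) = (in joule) 467.7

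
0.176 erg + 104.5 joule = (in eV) 6.522e+20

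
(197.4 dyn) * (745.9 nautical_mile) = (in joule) 2727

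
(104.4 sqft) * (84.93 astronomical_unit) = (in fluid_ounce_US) 4.167e+18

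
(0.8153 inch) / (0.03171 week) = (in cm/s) 0.000108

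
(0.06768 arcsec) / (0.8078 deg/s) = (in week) 3.848e-11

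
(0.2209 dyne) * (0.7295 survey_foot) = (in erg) 4.912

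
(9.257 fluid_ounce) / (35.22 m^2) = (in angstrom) 7.773e+04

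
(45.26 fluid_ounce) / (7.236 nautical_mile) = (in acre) 2.468e-11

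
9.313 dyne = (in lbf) 2.094e-05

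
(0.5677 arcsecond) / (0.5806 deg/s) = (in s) 0.0002716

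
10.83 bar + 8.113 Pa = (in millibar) 1.083e+04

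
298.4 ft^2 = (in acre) 0.00685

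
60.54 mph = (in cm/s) 2706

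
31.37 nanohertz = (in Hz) 3.137e-08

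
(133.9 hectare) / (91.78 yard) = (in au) 1.067e-07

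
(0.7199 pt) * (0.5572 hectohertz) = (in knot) 0.02751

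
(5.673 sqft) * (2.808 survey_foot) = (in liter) 451.1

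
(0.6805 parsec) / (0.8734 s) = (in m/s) 2.404e+16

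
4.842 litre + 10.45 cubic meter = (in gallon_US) 2762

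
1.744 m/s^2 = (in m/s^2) 1.744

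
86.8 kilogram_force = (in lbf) 191.4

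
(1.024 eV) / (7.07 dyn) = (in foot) 7.613e-15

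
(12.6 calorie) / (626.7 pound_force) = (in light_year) 1.999e-18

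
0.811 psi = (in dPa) 5.592e+04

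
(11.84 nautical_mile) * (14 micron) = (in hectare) 3.07e-05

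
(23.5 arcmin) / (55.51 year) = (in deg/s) 2.237e-10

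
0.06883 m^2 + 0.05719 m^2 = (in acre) 3.114e-05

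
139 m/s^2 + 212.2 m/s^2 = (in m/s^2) 351.2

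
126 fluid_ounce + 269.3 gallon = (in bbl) 6.435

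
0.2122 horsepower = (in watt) 158.2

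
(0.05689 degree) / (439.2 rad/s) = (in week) 3.738e-12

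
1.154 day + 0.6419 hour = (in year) 0.003235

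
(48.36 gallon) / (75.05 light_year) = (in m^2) 2.578e-19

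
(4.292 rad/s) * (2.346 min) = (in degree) 3.461e+04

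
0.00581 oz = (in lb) 0.0003631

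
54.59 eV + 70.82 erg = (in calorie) 1.693e-06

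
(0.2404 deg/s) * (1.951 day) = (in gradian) 4.503e+04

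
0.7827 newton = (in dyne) 7.827e+04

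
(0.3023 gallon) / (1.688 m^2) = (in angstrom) 6.779e+06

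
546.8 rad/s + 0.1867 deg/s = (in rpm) 5222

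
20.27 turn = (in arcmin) 4.378e+05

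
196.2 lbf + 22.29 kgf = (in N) 1091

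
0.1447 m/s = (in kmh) 0.5209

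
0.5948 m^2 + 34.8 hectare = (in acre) 85.99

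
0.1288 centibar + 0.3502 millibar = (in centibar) 0.1638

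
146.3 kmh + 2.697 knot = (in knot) 81.69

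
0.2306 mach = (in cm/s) 7852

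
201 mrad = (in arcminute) 691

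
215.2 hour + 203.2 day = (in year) 0.5813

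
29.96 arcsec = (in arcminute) 0.4993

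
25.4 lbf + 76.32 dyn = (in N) 113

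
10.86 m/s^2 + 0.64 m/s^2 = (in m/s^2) 11.5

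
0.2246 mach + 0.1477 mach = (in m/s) 126.8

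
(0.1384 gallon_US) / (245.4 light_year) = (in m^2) 2.257e-22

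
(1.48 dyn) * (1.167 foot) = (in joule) 5.264e-06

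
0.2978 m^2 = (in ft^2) 3.205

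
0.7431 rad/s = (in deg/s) 42.58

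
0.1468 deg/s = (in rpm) 0.02447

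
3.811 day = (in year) 0.01044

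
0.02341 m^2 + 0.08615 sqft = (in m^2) 0.03141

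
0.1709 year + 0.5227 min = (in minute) 8.983e+04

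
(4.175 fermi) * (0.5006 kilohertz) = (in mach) 6.138e-15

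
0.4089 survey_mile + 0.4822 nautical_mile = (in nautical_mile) 0.8375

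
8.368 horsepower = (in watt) 6240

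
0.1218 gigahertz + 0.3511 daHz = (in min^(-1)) 7.308e+09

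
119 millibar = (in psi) 1.726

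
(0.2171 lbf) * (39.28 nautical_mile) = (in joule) 7.025e+04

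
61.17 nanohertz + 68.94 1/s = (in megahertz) 6.894e-05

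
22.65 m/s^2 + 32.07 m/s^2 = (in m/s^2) 54.72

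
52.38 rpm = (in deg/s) 314.3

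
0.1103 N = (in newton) 0.1103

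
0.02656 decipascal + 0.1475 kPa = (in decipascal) 1475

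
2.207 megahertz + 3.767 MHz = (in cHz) 5.974e+08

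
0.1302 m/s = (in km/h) 0.4687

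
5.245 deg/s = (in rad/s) 0.09154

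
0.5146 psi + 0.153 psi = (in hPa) 46.03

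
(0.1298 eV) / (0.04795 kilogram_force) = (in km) 4.423e-23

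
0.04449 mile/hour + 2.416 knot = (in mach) 0.003709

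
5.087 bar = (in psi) 73.78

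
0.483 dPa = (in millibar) 0.000483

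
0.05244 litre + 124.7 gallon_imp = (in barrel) 3.566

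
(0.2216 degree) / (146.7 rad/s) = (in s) 2.636e-05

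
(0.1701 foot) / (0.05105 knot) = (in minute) 0.0329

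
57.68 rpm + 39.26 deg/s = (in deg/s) 385.3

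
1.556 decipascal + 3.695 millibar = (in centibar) 0.3697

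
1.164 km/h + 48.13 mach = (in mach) 48.13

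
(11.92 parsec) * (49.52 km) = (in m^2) 1.821e+22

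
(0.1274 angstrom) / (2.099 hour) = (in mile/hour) 3.771e-15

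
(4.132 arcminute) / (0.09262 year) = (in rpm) 3.93e-09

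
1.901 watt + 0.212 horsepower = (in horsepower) 0.2145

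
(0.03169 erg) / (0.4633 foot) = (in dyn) 0.002244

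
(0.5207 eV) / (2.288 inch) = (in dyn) 1.436e-13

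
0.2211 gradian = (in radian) 0.003473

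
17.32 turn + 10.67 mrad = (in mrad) 1.088e+05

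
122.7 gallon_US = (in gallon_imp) 102.2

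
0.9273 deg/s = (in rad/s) 0.01618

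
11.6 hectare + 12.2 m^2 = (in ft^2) 1.249e+06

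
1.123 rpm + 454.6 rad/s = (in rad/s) 454.7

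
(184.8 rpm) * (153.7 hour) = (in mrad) 1.071e+10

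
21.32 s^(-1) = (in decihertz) 213.2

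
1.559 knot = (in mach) 0.002355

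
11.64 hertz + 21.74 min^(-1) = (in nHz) 1.2e+10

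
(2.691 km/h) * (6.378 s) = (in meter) 4.768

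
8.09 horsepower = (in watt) 6033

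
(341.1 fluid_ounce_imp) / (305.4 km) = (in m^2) 3.173e-08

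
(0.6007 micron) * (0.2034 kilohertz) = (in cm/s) 0.01222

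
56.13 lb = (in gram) 2.546e+04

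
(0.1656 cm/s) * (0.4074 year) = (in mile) 13.22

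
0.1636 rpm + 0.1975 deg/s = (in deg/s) 1.179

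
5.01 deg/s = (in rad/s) 0.08744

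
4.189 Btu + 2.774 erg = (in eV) 2.759e+22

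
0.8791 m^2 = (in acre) 0.0002172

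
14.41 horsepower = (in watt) 1.075e+04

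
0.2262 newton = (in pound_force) 0.05085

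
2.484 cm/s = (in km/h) 0.08942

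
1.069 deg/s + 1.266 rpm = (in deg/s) 8.665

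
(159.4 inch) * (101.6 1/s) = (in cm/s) 4.114e+04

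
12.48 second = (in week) 2.063e-05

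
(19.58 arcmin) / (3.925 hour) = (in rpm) 3.849e-06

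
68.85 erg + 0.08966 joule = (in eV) 5.597e+17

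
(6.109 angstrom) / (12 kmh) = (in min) 3.054e-12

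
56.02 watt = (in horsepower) 0.07512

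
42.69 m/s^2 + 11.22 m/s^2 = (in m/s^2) 53.91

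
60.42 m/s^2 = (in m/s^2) 60.42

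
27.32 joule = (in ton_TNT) 6.53e-09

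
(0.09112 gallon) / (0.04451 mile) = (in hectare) 4.815e-10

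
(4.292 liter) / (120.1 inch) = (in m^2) 0.001407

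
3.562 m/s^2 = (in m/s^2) 3.562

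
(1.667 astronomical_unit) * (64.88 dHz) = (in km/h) 5.825e+12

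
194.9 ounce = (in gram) 5525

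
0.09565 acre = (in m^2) 387.1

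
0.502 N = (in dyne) 5.02e+04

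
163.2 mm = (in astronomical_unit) 1.091e-12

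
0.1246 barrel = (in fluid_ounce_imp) 697.2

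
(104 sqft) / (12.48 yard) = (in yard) 0.9259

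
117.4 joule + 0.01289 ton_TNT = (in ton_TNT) 0.01289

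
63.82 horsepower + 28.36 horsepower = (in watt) 6.874e+04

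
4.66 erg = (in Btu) 4.417e-10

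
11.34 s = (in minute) 0.189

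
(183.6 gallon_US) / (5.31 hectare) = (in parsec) 4.242e-22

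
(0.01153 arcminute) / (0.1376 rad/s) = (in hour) 6.771e-09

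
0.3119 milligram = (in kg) 3.119e-07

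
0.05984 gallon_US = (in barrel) 0.001425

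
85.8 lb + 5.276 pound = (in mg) 4.131e+07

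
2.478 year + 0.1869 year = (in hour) 2.334e+04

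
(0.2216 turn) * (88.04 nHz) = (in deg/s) 7.023e-06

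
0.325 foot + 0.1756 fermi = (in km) 9.906e-05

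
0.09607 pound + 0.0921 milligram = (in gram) 43.58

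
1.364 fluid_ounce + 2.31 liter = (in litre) 2.35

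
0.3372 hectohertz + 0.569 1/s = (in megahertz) 3.429e-05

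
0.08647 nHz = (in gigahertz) 8.647e-20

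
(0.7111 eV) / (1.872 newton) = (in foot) 1.997e-19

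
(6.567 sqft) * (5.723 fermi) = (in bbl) 2.196e-14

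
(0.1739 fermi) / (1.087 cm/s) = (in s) 1.6e-14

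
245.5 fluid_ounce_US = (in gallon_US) 1.918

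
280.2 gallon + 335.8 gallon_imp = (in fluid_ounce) 8.749e+04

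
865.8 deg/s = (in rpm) 144.3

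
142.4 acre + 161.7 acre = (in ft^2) 1.325e+07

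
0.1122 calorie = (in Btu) 0.0004449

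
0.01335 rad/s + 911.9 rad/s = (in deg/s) 5.225e+04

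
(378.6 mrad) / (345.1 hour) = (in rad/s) 3.047e-07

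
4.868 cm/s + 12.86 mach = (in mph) 9795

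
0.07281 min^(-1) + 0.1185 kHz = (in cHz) 1.185e+04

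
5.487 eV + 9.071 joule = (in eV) 5.662e+19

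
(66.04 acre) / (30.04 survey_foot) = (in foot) 9.576e+04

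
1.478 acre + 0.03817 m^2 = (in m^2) 5981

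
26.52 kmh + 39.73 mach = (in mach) 39.75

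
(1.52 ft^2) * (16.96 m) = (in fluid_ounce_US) 8.098e+04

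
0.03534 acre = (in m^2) 143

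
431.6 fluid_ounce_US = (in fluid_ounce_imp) 449.2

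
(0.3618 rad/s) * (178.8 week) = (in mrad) 3.912e+10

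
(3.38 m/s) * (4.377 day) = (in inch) 5.032e+07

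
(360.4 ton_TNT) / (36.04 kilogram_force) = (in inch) 1.68e+11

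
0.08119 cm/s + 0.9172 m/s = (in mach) 0.002696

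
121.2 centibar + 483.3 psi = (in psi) 500.9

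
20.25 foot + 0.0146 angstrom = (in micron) 6.172e+06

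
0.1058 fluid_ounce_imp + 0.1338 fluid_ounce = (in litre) 0.006963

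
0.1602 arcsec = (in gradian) 4.944e-05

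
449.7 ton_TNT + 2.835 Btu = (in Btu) 1.783e+09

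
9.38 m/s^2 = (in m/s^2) 9.38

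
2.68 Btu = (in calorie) 675.8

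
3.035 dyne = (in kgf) 3.095e-06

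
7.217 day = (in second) 6.235e+05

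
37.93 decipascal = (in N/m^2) 3.793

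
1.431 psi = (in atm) 0.09737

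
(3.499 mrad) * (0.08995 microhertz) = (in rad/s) 3.147e-10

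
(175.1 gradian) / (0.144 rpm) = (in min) 3.04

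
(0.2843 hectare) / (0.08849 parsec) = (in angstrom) 0.01041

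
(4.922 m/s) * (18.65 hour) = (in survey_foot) 1.084e+06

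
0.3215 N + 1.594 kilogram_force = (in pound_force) 3.586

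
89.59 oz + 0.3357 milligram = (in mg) 2.54e+06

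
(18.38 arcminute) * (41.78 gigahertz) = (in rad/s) 2.234e+08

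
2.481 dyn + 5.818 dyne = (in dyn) 8.299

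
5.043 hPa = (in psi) 0.07314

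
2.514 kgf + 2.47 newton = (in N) 27.12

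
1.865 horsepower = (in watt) 1391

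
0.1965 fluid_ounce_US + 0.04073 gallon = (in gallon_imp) 0.03519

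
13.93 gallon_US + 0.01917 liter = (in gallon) 13.94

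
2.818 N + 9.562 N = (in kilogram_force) 1.262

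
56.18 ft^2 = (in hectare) 0.0005219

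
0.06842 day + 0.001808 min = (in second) 5912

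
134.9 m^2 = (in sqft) 1452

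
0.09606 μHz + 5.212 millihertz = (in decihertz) 0.05212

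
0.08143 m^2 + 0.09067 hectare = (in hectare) 0.09068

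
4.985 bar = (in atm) 4.92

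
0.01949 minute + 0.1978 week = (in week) 0.1978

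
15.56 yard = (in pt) 4.033e+04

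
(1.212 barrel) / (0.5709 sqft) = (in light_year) 3.84e-16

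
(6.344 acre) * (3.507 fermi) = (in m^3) 9.004e-11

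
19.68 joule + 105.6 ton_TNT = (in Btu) 4.188e+08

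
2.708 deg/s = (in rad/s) 0.04726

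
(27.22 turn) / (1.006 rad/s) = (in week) 0.0002811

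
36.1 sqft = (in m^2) 3.354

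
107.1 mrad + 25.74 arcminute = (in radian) 0.1146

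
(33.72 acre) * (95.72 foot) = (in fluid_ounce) 1.346e+11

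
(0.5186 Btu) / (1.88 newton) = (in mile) 0.1808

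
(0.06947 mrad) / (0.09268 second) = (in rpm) 0.007158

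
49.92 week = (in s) 3.019e+07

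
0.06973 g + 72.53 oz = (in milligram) 2.056e+06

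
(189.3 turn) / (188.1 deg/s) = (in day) 0.004193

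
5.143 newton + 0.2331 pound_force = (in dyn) 6.18e+05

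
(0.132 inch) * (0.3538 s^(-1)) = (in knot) 0.002306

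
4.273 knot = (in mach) 0.006456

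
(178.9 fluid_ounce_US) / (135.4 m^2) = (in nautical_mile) 2.11e-08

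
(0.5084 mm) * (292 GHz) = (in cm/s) 1.485e+10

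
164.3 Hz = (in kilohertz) 0.1643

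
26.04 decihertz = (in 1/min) 156.2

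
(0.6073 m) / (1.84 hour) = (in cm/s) 0.009168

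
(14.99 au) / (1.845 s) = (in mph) 2.719e+12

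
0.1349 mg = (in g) 0.0001349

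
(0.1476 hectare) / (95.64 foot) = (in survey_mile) 0.03146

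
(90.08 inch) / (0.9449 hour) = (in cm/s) 0.06726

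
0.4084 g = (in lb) 0.0009004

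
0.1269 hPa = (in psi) 0.001841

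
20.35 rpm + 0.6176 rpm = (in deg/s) 125.8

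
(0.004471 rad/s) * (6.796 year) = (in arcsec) 1.976e+11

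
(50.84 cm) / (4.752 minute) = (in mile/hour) 0.003989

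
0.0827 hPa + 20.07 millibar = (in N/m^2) 2015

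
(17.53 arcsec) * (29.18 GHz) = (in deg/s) 1.421e+08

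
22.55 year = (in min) 1.185e+07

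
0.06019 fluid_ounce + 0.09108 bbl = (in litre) 14.48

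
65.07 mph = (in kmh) 104.7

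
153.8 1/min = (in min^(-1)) 153.8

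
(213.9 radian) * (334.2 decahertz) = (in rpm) 6.826e+06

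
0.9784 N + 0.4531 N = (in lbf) 0.3218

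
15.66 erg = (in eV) 9.774e+12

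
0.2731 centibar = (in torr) 2.048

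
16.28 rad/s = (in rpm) 155.5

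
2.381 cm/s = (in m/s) 0.02381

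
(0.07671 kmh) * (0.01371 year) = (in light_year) 9.738e-13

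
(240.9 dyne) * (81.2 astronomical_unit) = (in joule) 2.926e+10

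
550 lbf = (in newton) 2447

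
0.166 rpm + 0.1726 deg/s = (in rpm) 0.1948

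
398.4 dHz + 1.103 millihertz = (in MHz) 3.984e-05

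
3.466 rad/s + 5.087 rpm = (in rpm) 38.18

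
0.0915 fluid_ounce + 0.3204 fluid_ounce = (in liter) 0.01218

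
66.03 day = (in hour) 1585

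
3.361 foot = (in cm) 102.4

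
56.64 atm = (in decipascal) 5.739e+07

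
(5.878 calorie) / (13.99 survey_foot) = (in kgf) 0.5881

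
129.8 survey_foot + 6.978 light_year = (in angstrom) 6.602e+26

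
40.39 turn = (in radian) 253.8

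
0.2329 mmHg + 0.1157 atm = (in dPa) 1.175e+05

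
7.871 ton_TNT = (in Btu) 3.121e+07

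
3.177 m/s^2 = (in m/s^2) 3.177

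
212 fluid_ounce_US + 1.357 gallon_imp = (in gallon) 3.286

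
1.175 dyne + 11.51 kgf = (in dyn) 1.129e+07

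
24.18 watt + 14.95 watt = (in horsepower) 0.05247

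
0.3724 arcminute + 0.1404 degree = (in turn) 0.0004072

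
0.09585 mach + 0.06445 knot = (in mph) 73.08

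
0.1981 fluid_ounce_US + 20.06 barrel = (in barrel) 20.06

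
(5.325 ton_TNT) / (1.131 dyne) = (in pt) 5.584e+18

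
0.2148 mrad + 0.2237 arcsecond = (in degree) 0.01237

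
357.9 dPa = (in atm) 0.0003532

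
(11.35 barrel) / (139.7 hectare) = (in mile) 8.026e-10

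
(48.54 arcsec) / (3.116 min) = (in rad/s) 1.259e-06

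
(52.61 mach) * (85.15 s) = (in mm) 1.525e+09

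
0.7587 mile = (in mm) 1.221e+06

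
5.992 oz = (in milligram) 1.699e+05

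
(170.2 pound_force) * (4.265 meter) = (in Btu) 3.06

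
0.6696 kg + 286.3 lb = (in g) 1.305e+05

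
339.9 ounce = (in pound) 21.24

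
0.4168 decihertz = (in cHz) 4.168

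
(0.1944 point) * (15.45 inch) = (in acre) 6.65e-09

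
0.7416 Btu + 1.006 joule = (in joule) 783.4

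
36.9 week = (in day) 258.3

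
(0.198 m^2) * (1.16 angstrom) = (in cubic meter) 2.297e-11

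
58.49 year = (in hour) 5.124e+05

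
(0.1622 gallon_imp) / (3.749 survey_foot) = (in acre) 1.595e-07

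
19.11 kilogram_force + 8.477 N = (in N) 195.9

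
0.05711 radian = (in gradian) 3.636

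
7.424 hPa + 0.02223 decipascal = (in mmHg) 5.568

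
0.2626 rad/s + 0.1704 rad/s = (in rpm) 4.135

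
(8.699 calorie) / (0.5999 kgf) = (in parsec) 2.005e-16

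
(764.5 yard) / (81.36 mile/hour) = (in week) 3.178e-05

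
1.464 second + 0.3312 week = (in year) 0.006352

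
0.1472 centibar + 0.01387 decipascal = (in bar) 0.001472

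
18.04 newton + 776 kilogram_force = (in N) 7628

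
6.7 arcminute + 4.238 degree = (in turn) 0.01208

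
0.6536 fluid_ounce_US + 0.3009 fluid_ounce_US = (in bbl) 0.0001775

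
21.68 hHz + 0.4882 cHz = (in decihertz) 2.168e+04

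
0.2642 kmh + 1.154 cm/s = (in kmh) 0.3057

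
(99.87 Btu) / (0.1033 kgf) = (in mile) 64.63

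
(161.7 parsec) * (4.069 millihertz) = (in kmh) 7.309e+16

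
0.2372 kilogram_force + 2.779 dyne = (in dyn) 2.326e+05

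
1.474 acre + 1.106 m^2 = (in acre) 1.474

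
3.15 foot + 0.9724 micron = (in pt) 2722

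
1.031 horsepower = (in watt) 768.8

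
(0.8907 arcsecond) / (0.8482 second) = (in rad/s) 5.091e-06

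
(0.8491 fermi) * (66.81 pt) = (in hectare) 2.001e-21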